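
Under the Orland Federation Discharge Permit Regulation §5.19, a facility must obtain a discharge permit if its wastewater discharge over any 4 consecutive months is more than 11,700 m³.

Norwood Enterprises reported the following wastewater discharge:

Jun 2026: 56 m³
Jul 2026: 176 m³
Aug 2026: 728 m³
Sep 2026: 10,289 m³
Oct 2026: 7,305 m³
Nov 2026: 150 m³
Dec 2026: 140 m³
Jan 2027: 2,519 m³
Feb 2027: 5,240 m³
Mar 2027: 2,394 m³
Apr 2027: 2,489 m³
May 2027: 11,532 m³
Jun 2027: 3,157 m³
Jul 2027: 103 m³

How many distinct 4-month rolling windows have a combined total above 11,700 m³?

7

Jun 2026–Sep 2026: 56 m³ + 176 m³ + 728 m³ + 10,289 m³ = 11,249 m³ (under)
Jul 2026–Oct 2026: 176 m³ + 728 m³ + 10,289 m³ + 7,305 m³ = 18,498 m³ (over)
Aug 2026–Nov 2026: 728 m³ + 10,289 m³ + 7,305 m³ + 150 m³ = 18,472 m³ (over)
Sep 2026–Dec 2026: 10,289 m³ + 7,305 m³ + 150 m³ + 140 m³ = 17,884 m³ (over)
Oct 2026–Jan 2027: 7,305 m³ + 150 m³ + 140 m³ + 2,519 m³ = 10,114 m³ (under)
Nov 2026–Feb 2027: 150 m³ + 140 m³ + 2,519 m³ + 5,240 m³ = 8,049 m³ (under)
Dec 2026–Mar 2027: 140 m³ + 2,519 m³ + 5,240 m³ + 2,394 m³ = 10,293 m³ (under)
Jan 2027–Apr 2027: 2,519 m³ + 5,240 m³ + 2,394 m³ + 2,489 m³ = 12,642 m³ (over)
Feb 2027–May 2027: 5,240 m³ + 2,394 m³ + 2,489 m³ + 11,532 m³ = 21,655 m³ (over)
Mar 2027–Jun 2027: 2,394 m³ + 2,489 m³ + 11,532 m³ + 3,157 m³ = 19,572 m³ (over)
Apr 2027–Jul 2027: 2,489 m³ + 11,532 m³ + 3,157 m³ + 103 m³ = 17,281 m³ (over)
7 windows exceed the threshold.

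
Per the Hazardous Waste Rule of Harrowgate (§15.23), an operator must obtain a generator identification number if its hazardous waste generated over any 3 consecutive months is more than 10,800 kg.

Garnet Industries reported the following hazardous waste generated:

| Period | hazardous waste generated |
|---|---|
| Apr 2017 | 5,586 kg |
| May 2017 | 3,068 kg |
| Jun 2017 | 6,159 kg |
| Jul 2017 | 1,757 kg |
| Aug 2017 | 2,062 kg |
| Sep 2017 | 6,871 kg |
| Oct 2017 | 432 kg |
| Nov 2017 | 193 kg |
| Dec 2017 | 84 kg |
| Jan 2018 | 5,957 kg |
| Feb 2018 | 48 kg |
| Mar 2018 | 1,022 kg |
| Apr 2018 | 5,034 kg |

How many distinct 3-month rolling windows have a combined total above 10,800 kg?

Apr 2017–Jun 2017: 5,586 kg + 3,068 kg + 6,159 kg = 14,813 kg (over)
May 2017–Jul 2017: 3,068 kg + 6,159 kg + 1,757 kg = 10,984 kg (over)
Jun 2017–Aug 2017: 6,159 kg + 1,757 kg + 2,062 kg = 9,978 kg (under)
Jul 2017–Sep 2017: 1,757 kg + 2,062 kg + 6,871 kg = 10,690 kg (under)
Aug 2017–Oct 2017: 2,062 kg + 6,871 kg + 432 kg = 9,365 kg (under)
Sep 2017–Nov 2017: 6,871 kg + 432 kg + 193 kg = 7,496 kg (under)
Oct 2017–Dec 2017: 432 kg + 193 kg + 84 kg = 709 kg (under)
Nov 2017–Jan 2018: 193 kg + 84 kg + 5,957 kg = 6,234 kg (under)
Dec 2017–Feb 2018: 84 kg + 5,957 kg + 48 kg = 6,089 kg (under)
Jan 2018–Mar 2018: 5,957 kg + 48 kg + 1,022 kg = 7,027 kg (under)
Feb 2018–Apr 2018: 48 kg + 1,022 kg + 5,034 kg = 6,104 kg (under)
2 windows exceed the threshold.

2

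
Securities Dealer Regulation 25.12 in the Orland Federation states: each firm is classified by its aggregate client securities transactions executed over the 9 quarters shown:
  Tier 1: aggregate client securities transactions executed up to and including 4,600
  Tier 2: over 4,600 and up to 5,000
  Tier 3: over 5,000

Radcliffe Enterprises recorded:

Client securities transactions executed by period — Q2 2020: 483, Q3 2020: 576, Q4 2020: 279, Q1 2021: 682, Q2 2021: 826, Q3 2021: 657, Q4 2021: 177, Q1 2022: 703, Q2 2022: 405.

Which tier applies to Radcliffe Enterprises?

Tier 2

Aggregate client securities transactions executed: 483 + 576 + 279 + 682 + 826 + 657 + 177 + 703 + 405 = 4,788.
4,600 < 4,788 ≤ 5,000, so Tier 2 applies.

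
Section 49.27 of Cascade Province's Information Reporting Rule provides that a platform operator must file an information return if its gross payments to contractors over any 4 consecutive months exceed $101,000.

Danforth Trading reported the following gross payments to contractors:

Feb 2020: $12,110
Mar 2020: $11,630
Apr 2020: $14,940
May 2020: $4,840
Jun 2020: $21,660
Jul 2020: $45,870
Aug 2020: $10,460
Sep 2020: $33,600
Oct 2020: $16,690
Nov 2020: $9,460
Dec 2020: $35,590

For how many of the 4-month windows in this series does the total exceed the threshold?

Feb 2020–May 2020: $12,110 + $11,630 + $14,940 + $4,840 = $43,520 (under)
Mar 2020–Jun 2020: $11,630 + $14,940 + $4,840 + $21,660 = $53,070 (under)
Apr 2020–Jul 2020: $14,940 + $4,840 + $21,660 + $45,870 = $87,310 (under)
May 2020–Aug 2020: $4,840 + $21,660 + $45,870 + $10,460 = $82,830 (under)
Jun 2020–Sep 2020: $21,660 + $45,870 + $10,460 + $33,600 = $111,590 (over)
Jul 2020–Oct 2020: $45,870 + $10,460 + $33,600 + $16,690 = $106,620 (over)
Aug 2020–Nov 2020: $10,460 + $33,600 + $16,690 + $9,460 = $70,210 (under)
Sep 2020–Dec 2020: $33,600 + $16,690 + $9,460 + $35,590 = $95,340 (under)
2 windows exceed the threshold.

2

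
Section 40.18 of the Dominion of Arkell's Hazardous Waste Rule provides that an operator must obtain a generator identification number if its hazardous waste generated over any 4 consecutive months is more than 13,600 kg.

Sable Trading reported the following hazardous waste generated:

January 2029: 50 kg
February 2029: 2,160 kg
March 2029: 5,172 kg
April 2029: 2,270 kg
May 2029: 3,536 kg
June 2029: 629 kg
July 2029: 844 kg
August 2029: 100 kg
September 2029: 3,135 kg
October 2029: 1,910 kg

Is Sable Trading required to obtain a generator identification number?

January 2029–April 2029: 50 kg + 2,160 kg + 5,172 kg + 2,270 kg = 9,652 kg (under)
February 2029–May 2029: 2,160 kg + 5,172 kg + 2,270 kg + 3,536 kg = 13,138 kg (under)
March 2029–June 2029: 5,172 kg + 2,270 kg + 3,536 kg + 629 kg = 11,607 kg (under)
April 2029–July 2029: 2,270 kg + 3,536 kg + 629 kg + 844 kg = 7,279 kg (under)
May 2029–August 2029: 3,536 kg + 629 kg + 844 kg + 100 kg = 5,109 kg (under)
June 2029–September 2029: 629 kg + 844 kg + 100 kg + 3,135 kg = 4,708 kg (under)
July 2029–October 2029: 844 kg + 100 kg + 3,135 kg + 1,910 kg = 5,989 kg (under)
No window exceeds 13,600 kg.

No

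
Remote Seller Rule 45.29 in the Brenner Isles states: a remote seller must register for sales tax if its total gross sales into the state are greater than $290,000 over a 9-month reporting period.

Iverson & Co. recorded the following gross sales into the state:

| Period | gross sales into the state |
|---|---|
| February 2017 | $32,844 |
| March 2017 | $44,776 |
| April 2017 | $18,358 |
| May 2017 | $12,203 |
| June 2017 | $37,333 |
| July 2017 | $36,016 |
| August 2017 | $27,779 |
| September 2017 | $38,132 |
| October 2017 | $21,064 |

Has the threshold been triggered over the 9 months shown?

No

Total gross sales into the state: $32,844 + $44,776 + $18,358 + $12,203 + $37,333 + $36,016 + $27,779 + $38,132 + $21,064 = $268,505.
$268,505 ≤ $290,000, so the threshold is not exceeded.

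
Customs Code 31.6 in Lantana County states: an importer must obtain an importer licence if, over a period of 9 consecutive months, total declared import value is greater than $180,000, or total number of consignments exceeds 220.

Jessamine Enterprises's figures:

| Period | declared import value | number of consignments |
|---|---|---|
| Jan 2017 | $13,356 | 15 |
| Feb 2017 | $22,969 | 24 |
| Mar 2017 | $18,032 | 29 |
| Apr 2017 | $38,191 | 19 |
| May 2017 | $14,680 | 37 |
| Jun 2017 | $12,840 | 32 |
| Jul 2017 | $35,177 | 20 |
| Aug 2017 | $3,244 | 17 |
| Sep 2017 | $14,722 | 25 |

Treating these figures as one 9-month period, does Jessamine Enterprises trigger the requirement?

Total declared import value: $13,356 + $22,969 + $18,032 + $38,191 + $14,680 + $12,840 + $35,177 + $3,244 + $14,722 = $173,211 (≤ $180,000).
Total number of consignments: 15 + 24 + 29 + 19 + 37 + 32 + 20 + 17 + 25 = 218 (≤ 220).
The test is 'or': neither threshold is exceeded.

No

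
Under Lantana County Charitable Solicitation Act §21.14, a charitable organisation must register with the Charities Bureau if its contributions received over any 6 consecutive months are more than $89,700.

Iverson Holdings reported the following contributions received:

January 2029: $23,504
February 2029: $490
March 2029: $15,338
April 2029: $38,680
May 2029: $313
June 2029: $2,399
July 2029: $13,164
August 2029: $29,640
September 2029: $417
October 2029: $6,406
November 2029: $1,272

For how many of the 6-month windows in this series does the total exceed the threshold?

January 2029–June 2029: $23,504 + $490 + $15,338 + $38,680 + $313 + $2,399 = $80,724 (under)
February 2029–July 2029: $490 + $15,338 + $38,680 + $313 + $2,399 + $13,164 = $70,384 (under)
March 2029–August 2029: $15,338 + $38,680 + $313 + $2,399 + $13,164 + $29,640 = $99,534 (over)
April 2029–September 2029: $38,680 + $313 + $2,399 + $13,164 + $29,640 + $417 = $84,613 (under)
May 2029–October 2029: $313 + $2,399 + $13,164 + $29,640 + $417 + $6,406 = $52,339 (under)
June 2029–November 2029: $2,399 + $13,164 + $29,640 + $417 + $6,406 + $1,272 = $53,298 (under)
1 window exceeds the threshold.

1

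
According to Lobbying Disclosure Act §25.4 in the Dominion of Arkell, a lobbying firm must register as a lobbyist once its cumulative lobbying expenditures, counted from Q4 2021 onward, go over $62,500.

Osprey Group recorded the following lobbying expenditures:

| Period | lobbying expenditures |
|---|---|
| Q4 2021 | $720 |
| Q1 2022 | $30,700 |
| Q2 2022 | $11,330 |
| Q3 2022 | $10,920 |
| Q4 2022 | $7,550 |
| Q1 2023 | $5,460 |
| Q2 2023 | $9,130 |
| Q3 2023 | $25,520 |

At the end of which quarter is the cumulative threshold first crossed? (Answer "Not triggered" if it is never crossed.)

Q1 2023

Through Q4 2021: $720
Through Q1 2022: $31,420
Through Q2 2022: $42,750
Through Q3 2022: $53,670
Through Q4 2022: $61,220
Through Q1 2023: $66,680 ← exceeds threshold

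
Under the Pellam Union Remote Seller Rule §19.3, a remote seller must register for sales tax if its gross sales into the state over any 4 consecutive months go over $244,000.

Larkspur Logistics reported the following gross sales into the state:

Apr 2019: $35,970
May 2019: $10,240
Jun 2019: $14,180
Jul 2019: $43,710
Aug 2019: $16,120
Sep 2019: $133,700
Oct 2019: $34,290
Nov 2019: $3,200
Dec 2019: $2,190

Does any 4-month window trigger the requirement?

Apr 2019–Jul 2019: $35,970 + $10,240 + $14,180 + $43,710 = $104,100 (under)
May 2019–Aug 2019: $10,240 + $14,180 + $43,710 + $16,120 = $84,250 (under)
Jun 2019–Sep 2019: $14,180 + $43,710 + $16,120 + $133,700 = $207,710 (under)
Jul 2019–Oct 2019: $43,710 + $16,120 + $133,700 + $34,290 = $227,820 (under)
Aug 2019–Nov 2019: $16,120 + $133,700 + $34,290 + $3,200 = $187,310 (under)
Sep 2019–Dec 2019: $133,700 + $34,290 + $3,200 + $2,190 = $173,380 (under)
No window exceeds $244,000.

No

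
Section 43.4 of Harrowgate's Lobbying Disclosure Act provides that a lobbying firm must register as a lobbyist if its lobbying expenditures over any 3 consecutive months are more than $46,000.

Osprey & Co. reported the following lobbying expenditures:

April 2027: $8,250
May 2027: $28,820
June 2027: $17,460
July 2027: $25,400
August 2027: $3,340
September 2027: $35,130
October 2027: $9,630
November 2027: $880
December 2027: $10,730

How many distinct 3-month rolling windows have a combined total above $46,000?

April 2027–June 2027: $8,250 + $28,820 + $17,460 = $54,530 (over)
May 2027–July 2027: $28,820 + $17,460 + $25,400 = $71,680 (over)
June 2027–August 2027: $17,460 + $25,400 + $3,340 = $46,200 (over)
July 2027–September 2027: $25,400 + $3,340 + $35,130 = $63,870 (over)
August 2027–October 2027: $3,340 + $35,130 + $9,630 = $48,100 (over)
September 2027–November 2027: $35,130 + $9,630 + $880 = $45,640 (under)
October 2027–December 2027: $9,630 + $880 + $10,730 = $21,240 (under)
5 windows exceed the threshold.

5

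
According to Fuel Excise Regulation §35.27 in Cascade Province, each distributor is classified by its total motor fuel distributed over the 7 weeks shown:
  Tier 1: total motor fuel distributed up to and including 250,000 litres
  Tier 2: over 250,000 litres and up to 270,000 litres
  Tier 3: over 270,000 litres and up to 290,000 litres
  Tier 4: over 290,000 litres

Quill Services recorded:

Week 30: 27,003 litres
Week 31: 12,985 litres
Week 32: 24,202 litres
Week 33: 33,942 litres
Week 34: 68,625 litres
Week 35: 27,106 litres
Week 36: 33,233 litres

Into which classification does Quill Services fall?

Total motor fuel distributed: 27,003 litres + 12,985 litres + 24,202 litres + 33,942 litres + 68,625 litres + 27,106 litres + 33,233 litres = 227,096 litres.
227,096 litres ≤ 250,000 litres, so Tier 1 applies.

Tier 1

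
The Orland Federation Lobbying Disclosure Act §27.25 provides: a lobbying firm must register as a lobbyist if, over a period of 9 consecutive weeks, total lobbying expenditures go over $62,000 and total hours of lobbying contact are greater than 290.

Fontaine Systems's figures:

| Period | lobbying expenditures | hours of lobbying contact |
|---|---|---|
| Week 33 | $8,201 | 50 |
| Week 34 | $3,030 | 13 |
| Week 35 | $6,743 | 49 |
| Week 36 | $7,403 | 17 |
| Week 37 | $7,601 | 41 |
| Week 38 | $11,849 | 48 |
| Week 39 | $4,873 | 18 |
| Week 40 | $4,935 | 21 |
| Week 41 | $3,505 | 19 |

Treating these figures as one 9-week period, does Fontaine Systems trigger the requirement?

Total lobbying expenditures: $8,201 + $3,030 + $6,743 + $7,403 + $7,601 + $11,849 + $4,873 + $4,935 + $3,505 = $58,140 (≤ $62,000).
Total hours of lobbying contact: 50 + 13 + 49 + 17 + 41 + 48 + 18 + 21 + 19 = 276 (≤ 290).
The test is 'and': the rule requires both, and at least one is not exceeded.

No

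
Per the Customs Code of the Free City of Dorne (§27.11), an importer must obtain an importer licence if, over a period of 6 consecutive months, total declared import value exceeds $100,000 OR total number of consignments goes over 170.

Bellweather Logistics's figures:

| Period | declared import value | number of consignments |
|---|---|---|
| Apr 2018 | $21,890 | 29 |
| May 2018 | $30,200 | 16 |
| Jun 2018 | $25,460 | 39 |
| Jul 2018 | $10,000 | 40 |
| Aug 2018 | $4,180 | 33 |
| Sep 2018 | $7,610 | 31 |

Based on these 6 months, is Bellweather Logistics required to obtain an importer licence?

Total declared import value: $21,890 + $30,200 + $25,460 + $10,000 + $4,180 + $7,610 = $99,340 (≤ $100,000).
Total number of consignments: 29 + 16 + 39 + 40 + 33 + 31 = 188 (> 170).
The test is 'or': at least one threshold is exceeded.

Yes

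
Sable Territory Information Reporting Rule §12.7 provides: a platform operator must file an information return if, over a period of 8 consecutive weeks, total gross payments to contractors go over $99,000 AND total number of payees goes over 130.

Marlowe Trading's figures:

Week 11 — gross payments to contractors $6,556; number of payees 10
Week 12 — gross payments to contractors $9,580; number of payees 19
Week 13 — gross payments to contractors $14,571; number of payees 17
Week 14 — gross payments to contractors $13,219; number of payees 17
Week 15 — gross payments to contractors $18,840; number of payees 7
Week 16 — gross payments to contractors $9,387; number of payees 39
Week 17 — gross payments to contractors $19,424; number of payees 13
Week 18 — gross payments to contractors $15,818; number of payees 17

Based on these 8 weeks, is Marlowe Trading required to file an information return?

Total gross payments to contractors: $6,556 + $9,580 + $14,571 + $13,219 + $18,840 + $9,387 + $19,424 + $15,818 = $107,395 (> $99,000).
Total number of payees: 10 + 19 + 17 + 17 + 7 + 39 + 13 + 17 = 139 (> 130).
The test is 'and': both thresholds are exceeded.

Yes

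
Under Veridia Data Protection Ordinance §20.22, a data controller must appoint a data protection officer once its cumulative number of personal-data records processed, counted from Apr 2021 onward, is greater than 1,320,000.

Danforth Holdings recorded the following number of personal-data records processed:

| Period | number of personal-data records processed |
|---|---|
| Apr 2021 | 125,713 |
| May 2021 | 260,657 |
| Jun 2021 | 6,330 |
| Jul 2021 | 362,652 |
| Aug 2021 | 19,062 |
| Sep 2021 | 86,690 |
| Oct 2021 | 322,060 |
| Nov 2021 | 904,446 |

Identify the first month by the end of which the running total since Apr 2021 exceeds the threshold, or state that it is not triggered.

Nov 2021

Through Apr 2021: 125,713
Through May 2021: 386,370
Through Jun 2021: 392,700
Through Jul 2021: 755,352
Through Aug 2021: 774,414
Through Sep 2021: 861,104
Through Oct 2021: 1,183,164
Through Nov 2021: 2,087,610 ← exceeds threshold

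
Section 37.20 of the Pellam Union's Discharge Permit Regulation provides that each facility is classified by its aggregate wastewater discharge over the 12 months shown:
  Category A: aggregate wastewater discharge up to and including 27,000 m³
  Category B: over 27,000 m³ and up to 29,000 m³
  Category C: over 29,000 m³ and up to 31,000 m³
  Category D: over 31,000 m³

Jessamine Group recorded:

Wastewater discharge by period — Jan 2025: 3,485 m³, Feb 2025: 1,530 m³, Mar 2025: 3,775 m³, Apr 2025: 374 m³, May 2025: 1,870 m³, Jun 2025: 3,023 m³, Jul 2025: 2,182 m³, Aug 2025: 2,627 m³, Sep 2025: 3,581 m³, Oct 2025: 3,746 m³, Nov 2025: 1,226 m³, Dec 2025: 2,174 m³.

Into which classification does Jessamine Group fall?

Aggregate wastewater discharge: 3,485 m³ + 1,530 m³ + 3,775 m³ + 374 m³ + 1,870 m³ + 3,023 m³ + 2,182 m³ + 2,627 m³ + 3,581 m³ + 3,746 m³ + 1,226 m³ + 2,174 m³ = 29,593 m³.
29,000 m³ < 29,593 m³ ≤ 31,000 m³, so Category C applies.

Category C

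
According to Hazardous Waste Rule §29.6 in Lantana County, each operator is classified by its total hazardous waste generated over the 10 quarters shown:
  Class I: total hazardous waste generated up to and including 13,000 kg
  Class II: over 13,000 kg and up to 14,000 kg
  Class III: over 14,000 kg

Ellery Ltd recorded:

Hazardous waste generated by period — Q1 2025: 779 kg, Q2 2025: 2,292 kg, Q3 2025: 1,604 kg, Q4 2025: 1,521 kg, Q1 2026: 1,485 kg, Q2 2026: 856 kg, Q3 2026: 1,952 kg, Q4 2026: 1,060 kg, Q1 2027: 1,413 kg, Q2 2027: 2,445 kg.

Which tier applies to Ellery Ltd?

Total hazardous waste generated: 779 kg + 2,292 kg + 1,604 kg + 1,521 kg + 1,485 kg + 856 kg + 1,952 kg + 1,060 kg + 1,413 kg + 2,445 kg = 15,407 kg.
15,407 kg > 14,000 kg, so Class III applies.

Class III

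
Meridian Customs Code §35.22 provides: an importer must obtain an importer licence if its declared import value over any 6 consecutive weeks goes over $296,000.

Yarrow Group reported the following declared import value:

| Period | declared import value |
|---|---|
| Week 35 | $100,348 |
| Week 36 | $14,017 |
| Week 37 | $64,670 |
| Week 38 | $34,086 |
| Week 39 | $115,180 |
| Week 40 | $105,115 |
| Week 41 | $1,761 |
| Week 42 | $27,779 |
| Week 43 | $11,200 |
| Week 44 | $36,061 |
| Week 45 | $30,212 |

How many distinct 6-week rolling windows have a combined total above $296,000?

Week 35–Week 40: $100,348 + $14,017 + $64,670 + $34,086 + $115,180 + $105,115 = $433,416 (over)
Week 36–Week 41: $14,017 + $64,670 + $34,086 + $115,180 + $105,115 + $1,761 = $334,829 (over)
Week 37–Week 42: $64,670 + $34,086 + $115,180 + $105,115 + $1,761 + $27,779 = $348,591 (over)
Week 38–Week 43: $34,086 + $115,180 + $105,115 + $1,761 + $27,779 + $11,200 = $295,121 (under)
Week 39–Week 44: $115,180 + $105,115 + $1,761 + $27,779 + $11,200 + $36,061 = $297,096 (over)
Week 40–Week 45: $105,115 + $1,761 + $27,779 + $11,200 + $36,061 + $30,212 = $212,128 (under)
4 windows exceed the threshold.

4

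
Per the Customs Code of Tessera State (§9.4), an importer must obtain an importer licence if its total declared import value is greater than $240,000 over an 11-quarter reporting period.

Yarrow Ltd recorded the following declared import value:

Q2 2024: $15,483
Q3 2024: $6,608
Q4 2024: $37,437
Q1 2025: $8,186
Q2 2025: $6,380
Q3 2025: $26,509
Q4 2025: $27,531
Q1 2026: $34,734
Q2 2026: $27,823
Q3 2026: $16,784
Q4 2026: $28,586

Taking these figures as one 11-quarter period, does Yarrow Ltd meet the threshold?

No

Total declared import value: $15,483 + $6,608 + $37,437 + $8,186 + $6,380 + $26,509 + $27,531 + $34,734 + $27,823 + $16,784 + $28,586 = $236,061.
$236,061 ≤ $240,000, so the threshold is not exceeded.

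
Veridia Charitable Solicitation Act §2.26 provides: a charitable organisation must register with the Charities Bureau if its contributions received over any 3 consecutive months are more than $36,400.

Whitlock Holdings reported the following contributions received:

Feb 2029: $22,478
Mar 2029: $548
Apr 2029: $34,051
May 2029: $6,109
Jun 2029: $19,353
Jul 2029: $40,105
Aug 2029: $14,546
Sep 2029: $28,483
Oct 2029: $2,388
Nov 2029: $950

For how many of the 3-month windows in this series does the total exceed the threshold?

Feb 2029–Apr 2029: $22,478 + $548 + $34,051 = $57,077 (over)
Mar 2029–May 2029: $548 + $34,051 + $6,109 = $40,708 (over)
Apr 2029–Jun 2029: $34,051 + $6,109 + $19,353 = $59,513 (over)
May 2029–Jul 2029: $6,109 + $19,353 + $40,105 = $65,567 (over)
Jun 2029–Aug 2029: $19,353 + $40,105 + $14,546 = $74,004 (over)
Jul 2029–Sep 2029: $40,105 + $14,546 + $28,483 = $83,134 (over)
Aug 2029–Oct 2029: $14,546 + $28,483 + $2,388 = $45,417 (over)
Sep 2029–Nov 2029: $28,483 + $2,388 + $950 = $31,821 (under)
7 windows exceed the threshold.

7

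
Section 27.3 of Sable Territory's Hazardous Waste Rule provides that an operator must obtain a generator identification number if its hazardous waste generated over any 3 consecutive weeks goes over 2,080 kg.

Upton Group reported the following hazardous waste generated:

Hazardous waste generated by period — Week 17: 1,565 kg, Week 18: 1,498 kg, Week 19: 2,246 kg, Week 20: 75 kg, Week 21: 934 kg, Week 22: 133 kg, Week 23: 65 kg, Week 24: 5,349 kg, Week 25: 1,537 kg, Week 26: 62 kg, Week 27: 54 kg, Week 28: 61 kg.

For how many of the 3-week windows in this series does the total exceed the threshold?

6

Week 17–Week 19: 1,565 kg + 1,498 kg + 2,246 kg = 5,309 kg (over)
Week 18–Week 20: 1,498 kg + 2,246 kg + 75 kg = 3,819 kg (over)
Week 19–Week 21: 2,246 kg + 75 kg + 934 kg = 3,255 kg (over)
Week 20–Week 22: 75 kg + 934 kg + 133 kg = 1,142 kg (under)
Week 21–Week 23: 934 kg + 133 kg + 65 kg = 1,132 kg (under)
Week 22–Week 24: 133 kg + 65 kg + 5,349 kg = 5,547 kg (over)
Week 23–Week 25: 65 kg + 5,349 kg + 1,537 kg = 6,951 kg (over)
Week 24–Week 26: 5,349 kg + 1,537 kg + 62 kg = 6,948 kg (over)
Week 25–Week 27: 1,537 kg + 62 kg + 54 kg = 1,653 kg (under)
Week 26–Week 28: 62 kg + 54 kg + 61 kg = 177 kg (under)
6 windows exceed the threshold.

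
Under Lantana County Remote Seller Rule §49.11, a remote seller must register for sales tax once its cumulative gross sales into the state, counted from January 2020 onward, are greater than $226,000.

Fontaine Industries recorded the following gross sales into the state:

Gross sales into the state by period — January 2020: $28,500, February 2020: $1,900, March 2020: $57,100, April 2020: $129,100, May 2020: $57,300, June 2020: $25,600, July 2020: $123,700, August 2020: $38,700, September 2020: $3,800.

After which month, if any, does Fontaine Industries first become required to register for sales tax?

Through January 2020: $28,500
Through February 2020: $30,400
Through March 2020: $87,500
Through April 2020: $216,600
Through May 2020: $273,900 ← exceeds threshold

May 2020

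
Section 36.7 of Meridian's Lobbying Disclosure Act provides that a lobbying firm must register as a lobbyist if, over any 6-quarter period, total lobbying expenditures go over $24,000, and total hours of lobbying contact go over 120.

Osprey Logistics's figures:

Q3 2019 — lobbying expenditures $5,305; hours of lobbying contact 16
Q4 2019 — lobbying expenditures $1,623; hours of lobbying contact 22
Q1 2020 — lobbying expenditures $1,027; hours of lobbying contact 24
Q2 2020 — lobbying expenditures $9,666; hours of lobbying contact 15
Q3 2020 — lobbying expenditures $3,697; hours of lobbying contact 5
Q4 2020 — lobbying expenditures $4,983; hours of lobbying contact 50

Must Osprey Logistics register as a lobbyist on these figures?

Total lobbying expenditures: $5,305 + $1,623 + $1,027 + $9,666 + $3,697 + $4,983 = $26,301 (> $24,000).
Total hours of lobbying contact: 16 + 22 + 24 + 15 + 5 + 50 = 132 (> 120).
The test is 'and': both thresholds are exceeded.

Yes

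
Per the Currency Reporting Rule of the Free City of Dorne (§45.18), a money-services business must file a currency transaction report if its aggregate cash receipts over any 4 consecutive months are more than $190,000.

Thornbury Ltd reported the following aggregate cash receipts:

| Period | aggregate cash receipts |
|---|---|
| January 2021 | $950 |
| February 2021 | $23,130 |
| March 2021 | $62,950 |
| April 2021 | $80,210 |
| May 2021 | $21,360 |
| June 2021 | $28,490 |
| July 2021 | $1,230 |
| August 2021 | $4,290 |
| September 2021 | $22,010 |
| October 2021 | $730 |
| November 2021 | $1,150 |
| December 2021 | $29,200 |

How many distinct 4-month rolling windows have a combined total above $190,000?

1

January 2021–April 2021: $950 + $23,130 + $62,950 + $80,210 = $167,240 (under)
February 2021–May 2021: $23,130 + $62,950 + $80,210 + $21,360 = $187,650 (under)
March 2021–June 2021: $62,950 + $80,210 + $21,360 + $28,490 = $193,010 (over)
April 2021–July 2021: $80,210 + $21,360 + $28,490 + $1,230 = $131,290 (under)
May 2021–August 2021: $21,360 + $28,490 + $1,230 + $4,290 = $55,370 (under)
June 2021–September 2021: $28,490 + $1,230 + $4,290 + $22,010 = $56,020 (under)
July 2021–October 2021: $1,230 + $4,290 + $22,010 + $730 = $28,260 (under)
August 2021–November 2021: $4,290 + $22,010 + $730 + $1,150 = $28,180 (under)
September 2021–December 2021: $22,010 + $730 + $1,150 + $29,200 = $53,090 (under)
1 window exceeds the threshold.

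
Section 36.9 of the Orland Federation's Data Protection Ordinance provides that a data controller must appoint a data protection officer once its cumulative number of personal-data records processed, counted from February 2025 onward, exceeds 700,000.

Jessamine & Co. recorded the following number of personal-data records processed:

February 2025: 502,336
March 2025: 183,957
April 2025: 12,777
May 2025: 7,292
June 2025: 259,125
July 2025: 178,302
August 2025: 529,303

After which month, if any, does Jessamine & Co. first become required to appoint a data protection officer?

Through February 2025: 502,336
Through March 2025: 686,293
Through April 2025: 699,070
Through May 2025: 706,362 ← exceeds threshold

May 2025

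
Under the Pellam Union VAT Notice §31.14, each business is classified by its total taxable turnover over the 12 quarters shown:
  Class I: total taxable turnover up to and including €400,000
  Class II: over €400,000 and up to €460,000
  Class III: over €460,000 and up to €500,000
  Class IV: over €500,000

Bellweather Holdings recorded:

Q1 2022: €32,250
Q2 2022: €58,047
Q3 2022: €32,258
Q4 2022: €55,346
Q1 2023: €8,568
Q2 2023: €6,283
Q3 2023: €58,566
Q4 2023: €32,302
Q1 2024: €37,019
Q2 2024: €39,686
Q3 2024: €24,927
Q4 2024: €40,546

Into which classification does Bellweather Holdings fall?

Total taxable turnover: €32,250 + €58,047 + €32,258 + €55,346 + €8,568 + €6,283 + €58,566 + €32,302 + €37,019 + €39,686 + €24,927 + €40,546 = €425,798.
€400,000 < €425,798 ≤ €460,000, so Class II applies.

Class II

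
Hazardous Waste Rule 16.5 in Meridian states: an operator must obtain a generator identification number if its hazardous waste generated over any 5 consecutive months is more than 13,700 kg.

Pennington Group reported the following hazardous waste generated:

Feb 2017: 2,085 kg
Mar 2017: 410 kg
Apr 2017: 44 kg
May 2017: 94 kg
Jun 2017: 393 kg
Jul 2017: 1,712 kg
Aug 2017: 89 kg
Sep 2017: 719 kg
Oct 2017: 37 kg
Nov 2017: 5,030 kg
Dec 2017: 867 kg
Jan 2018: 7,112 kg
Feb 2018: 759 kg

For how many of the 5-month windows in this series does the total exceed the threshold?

2

Feb 2017–Jun 2017: 2,085 kg + 410 kg + 44 kg + 94 kg + 393 kg = 3,026 kg (under)
Mar 2017–Jul 2017: 410 kg + 44 kg + 94 kg + 393 kg + 1,712 kg = 2,653 kg (under)
Apr 2017–Aug 2017: 44 kg + 94 kg + 393 kg + 1,712 kg + 89 kg = 2,332 kg (under)
May 2017–Sep 2017: 94 kg + 393 kg + 1,712 kg + 89 kg + 719 kg = 3,007 kg (under)
Jun 2017–Oct 2017: 393 kg + 1,712 kg + 89 kg + 719 kg + 37 kg = 2,950 kg (under)
Jul 2017–Nov 2017: 1,712 kg + 89 kg + 719 kg + 37 kg + 5,030 kg = 7,587 kg (under)
Aug 2017–Dec 2017: 89 kg + 719 kg + 37 kg + 5,030 kg + 867 kg = 6,742 kg (under)
Sep 2017–Jan 2018: 719 kg + 37 kg + 5,030 kg + 867 kg + 7,112 kg = 13,765 kg (over)
Oct 2017–Feb 2018: 37 kg + 5,030 kg + 867 kg + 7,112 kg + 759 kg = 13,805 kg (over)
2 windows exceed the threshold.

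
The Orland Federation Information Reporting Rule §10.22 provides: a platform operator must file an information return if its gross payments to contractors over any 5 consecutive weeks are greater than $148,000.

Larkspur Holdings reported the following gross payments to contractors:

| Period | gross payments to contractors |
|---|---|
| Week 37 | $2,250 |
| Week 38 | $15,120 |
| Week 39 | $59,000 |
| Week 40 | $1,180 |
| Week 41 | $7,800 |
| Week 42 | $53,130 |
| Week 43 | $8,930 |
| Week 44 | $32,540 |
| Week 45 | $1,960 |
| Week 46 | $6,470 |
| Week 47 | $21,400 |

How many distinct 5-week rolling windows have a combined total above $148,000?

0

Week 37–Week 41: $2,250 + $15,120 + $59,000 + $1,180 + $7,800 = $85,350 (under)
Week 38–Week 42: $15,120 + $59,000 + $1,180 + $7,800 + $53,130 = $136,230 (under)
Week 39–Week 43: $59,000 + $1,180 + $7,800 + $53,130 + $8,930 = $130,040 (under)
Week 40–Week 44: $1,180 + $7,800 + $53,130 + $8,930 + $32,540 = $103,580 (under)
Week 41–Week 45: $7,800 + $53,130 + $8,930 + $32,540 + $1,960 = $104,360 (under)
Week 42–Week 46: $53,130 + $8,930 + $32,540 + $1,960 + $6,470 = $103,030 (under)
Week 43–Week 47: $8,930 + $32,540 + $1,960 + $6,470 + $21,400 = $71,300 (under)
0 windows exceed the threshold.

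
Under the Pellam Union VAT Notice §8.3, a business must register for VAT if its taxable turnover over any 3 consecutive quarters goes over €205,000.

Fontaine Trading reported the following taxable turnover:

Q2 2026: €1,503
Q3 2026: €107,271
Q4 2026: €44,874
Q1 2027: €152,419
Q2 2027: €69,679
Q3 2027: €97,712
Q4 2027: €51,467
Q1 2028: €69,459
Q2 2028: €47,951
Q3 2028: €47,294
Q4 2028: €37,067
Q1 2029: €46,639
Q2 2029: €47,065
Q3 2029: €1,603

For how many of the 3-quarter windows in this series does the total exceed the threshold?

5

Q2 2026–Q4 2026: €1,503 + €107,271 + €44,874 = €153,648 (under)
Q3 2026–Q1 2027: €107,271 + €44,874 + €152,419 = €304,564 (over)
Q4 2026–Q2 2027: €44,874 + €152,419 + €69,679 = €266,972 (over)
Q1 2027–Q3 2027: €152,419 + €69,679 + €97,712 = €319,810 (over)
Q2 2027–Q4 2027: €69,679 + €97,712 + €51,467 = €218,858 (over)
Q3 2027–Q1 2028: €97,712 + €51,467 + €69,459 = €218,638 (over)
Q4 2027–Q2 2028: €51,467 + €69,459 + €47,951 = €168,877 (under)
Q1 2028–Q3 2028: €69,459 + €47,951 + €47,294 = €164,704 (under)
Q2 2028–Q4 2028: €47,951 + €47,294 + €37,067 = €132,312 (under)
Q3 2028–Q1 2029: €47,294 + €37,067 + €46,639 = €131,000 (under)
Q4 2028–Q2 2029: €37,067 + €46,639 + €47,065 = €130,771 (under)
Q1 2029–Q3 2029: €46,639 + €47,065 + €1,603 = €95,307 (under)
5 windows exceed the threshold.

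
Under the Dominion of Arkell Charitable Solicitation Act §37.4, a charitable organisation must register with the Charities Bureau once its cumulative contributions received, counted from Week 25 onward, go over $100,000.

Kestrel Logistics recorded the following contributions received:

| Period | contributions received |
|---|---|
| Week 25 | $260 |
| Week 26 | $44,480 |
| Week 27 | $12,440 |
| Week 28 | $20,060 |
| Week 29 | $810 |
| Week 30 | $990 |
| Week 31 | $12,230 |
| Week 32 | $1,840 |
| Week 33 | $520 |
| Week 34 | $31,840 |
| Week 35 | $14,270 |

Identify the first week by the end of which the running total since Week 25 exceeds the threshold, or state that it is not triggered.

Through Week 25: $260
Through Week 26: $44,740
Through Week 27: $57,180
Through Week 28: $77,240
Through Week 29: $78,050
Through Week 30: $79,040
Through Week 31: $91,270
Through Week 32: $93,110
Through Week 33: $93,630
Through Week 34: $125,470 ← exceeds threshold

Week 34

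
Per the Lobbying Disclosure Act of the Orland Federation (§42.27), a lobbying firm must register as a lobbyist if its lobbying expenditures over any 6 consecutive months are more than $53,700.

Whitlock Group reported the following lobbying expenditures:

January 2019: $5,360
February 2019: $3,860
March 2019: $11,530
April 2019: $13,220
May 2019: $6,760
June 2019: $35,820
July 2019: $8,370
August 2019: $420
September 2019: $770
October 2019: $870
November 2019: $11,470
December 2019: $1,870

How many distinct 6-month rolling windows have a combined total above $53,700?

January 2019–June 2019: $5,360 + $3,860 + $11,530 + $13,220 + $6,760 + $35,820 = $76,550 (over)
February 2019–July 2019: $3,860 + $11,530 + $13,220 + $6,760 + $35,820 + $8,370 = $79,560 (over)
March 2019–August 2019: $11,530 + $13,220 + $6,760 + $35,820 + $8,370 + $420 = $76,120 (over)
April 2019–September 2019: $13,220 + $6,760 + $35,820 + $8,370 + $420 + $770 = $65,360 (over)
May 2019–October 2019: $6,760 + $35,820 + $8,370 + $420 + $770 + $870 = $53,010 (under)
June 2019–November 2019: $35,820 + $8,370 + $420 + $770 + $870 + $11,470 = $57,720 (over)
July 2019–December 2019: $8,370 + $420 + $770 + $870 + $11,470 + $1,870 = $23,770 (under)
5 windows exceed the threshold.

5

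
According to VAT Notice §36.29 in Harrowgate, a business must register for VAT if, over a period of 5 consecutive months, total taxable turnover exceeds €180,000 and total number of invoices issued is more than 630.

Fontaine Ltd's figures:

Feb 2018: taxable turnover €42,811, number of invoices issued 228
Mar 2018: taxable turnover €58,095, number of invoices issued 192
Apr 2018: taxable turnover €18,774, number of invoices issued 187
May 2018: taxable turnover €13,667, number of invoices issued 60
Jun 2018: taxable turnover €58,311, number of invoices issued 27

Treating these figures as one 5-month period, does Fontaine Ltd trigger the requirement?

Total taxable turnover: €42,811 + €58,095 + €18,774 + €13,667 + €58,311 = €191,658 (> €180,000).
Total number of invoices issued: 228 + 192 + 187 + 60 + 27 = 694 (> 630).
The test is 'and': both thresholds are exceeded.

Yes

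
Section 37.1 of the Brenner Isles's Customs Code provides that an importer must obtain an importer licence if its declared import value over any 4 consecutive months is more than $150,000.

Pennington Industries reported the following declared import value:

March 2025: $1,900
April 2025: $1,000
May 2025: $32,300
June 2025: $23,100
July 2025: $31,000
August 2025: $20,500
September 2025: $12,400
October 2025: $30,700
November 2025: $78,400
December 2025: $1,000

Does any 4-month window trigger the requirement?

No

March 2025–June 2025: $1,900 + $1,000 + $32,300 + $23,100 = $58,300 (under)
April 2025–July 2025: $1,000 + $32,300 + $23,100 + $31,000 = $87,400 (under)
May 2025–August 2025: $32,300 + $23,100 + $31,000 + $20,500 = $106,900 (under)
June 2025–September 2025: $23,100 + $31,000 + $20,500 + $12,400 = $87,000 (under)
July 2025–October 2025: $31,000 + $20,500 + $12,400 + $30,700 = $94,600 (under)
August 2025–November 2025: $20,500 + $12,400 + $30,700 + $78,400 = $142,000 (under)
September 2025–December 2025: $12,400 + $30,700 + $78,400 + $1,000 = $122,500 (under)
No window exceeds $150,000.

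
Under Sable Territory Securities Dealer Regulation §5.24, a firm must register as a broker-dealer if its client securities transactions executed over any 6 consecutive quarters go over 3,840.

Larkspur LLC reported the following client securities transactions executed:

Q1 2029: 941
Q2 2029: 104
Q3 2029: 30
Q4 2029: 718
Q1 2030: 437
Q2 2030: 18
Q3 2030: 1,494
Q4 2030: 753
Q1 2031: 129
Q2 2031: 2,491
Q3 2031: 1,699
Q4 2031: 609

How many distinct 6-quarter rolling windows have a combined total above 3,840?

Q1 2029–Q2 2030: 941 + 104 + 30 + 718 + 437 + 18 = 2,248 (under)
Q2 2029–Q3 2030: 104 + 30 + 718 + 437 + 18 + 1,494 = 2,801 (under)
Q3 2029–Q4 2030: 30 + 718 + 437 + 18 + 1,494 + 753 = 3,450 (under)
Q4 2029–Q1 2031: 718 + 437 + 18 + 1,494 + 753 + 129 = 3,549 (under)
Q1 2030–Q2 2031: 437 + 18 + 1,494 + 753 + 129 + 2,491 = 5,322 (over)
Q2 2030–Q3 2031: 18 + 1,494 + 753 + 129 + 2,491 + 1,699 = 6,584 (over)
Q3 2030–Q4 2031: 1,494 + 753 + 129 + 2,491 + 1,699 + 609 = 7,175 (over)
3 windows exceed the threshold.

3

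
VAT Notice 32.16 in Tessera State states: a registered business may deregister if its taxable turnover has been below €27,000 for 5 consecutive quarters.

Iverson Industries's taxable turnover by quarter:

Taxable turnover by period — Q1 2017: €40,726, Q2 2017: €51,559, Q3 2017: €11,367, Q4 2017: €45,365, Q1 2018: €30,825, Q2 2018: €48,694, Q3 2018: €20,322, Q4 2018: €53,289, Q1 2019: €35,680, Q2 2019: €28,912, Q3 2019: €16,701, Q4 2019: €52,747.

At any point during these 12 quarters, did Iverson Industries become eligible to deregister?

Quarters below €27,000: Q3 2017, Q3 2018, Q3 2019.
Longest run of consecutive quarters below the threshold: 1.
1 < 5, so Iverson Industries never became eligible.

No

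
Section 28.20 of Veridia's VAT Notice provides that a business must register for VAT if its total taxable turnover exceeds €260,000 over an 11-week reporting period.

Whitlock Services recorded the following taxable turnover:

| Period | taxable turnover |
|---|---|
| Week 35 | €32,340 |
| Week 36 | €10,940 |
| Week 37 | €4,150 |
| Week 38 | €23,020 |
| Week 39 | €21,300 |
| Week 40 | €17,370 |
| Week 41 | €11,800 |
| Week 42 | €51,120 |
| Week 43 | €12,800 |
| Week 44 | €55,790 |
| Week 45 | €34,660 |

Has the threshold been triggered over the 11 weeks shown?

Yes

Total taxable turnover: €32,340 + €10,940 + €4,150 + €23,020 + €21,300 + €17,370 + €11,800 + €51,120 + €12,800 + €55,790 + €34,660 = €275,290.
€275,290 > €260,000, so the threshold is exceeded.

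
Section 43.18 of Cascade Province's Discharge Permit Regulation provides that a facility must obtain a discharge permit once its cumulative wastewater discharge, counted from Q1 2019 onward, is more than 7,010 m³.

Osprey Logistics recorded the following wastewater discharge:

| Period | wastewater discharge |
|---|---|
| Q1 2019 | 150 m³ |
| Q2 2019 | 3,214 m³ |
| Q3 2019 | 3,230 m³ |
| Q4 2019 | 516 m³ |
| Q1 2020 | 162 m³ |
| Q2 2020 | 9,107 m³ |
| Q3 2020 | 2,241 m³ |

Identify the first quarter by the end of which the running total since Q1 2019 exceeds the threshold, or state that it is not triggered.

Through Q1 2019: 150 m³
Through Q2 2019: 3,364 m³
Through Q3 2019: 6,594 m³
Through Q4 2019: 7,110 m³ ← exceeds threshold

Q4 2019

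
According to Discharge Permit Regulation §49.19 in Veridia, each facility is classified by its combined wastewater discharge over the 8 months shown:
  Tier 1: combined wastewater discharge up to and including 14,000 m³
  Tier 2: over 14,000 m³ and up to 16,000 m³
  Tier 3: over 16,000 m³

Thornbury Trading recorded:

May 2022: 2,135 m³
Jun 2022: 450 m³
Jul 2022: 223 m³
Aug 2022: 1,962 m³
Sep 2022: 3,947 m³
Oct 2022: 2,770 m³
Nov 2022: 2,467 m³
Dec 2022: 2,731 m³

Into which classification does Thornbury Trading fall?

Tier 3

Combined wastewater discharge: 2,135 m³ + 450 m³ + 223 m³ + 1,962 m³ + 3,947 m³ + 2,770 m³ + 2,467 m³ + 2,731 m³ = 16,685 m³.
16,685 m³ > 16,000 m³, so Tier 3 applies.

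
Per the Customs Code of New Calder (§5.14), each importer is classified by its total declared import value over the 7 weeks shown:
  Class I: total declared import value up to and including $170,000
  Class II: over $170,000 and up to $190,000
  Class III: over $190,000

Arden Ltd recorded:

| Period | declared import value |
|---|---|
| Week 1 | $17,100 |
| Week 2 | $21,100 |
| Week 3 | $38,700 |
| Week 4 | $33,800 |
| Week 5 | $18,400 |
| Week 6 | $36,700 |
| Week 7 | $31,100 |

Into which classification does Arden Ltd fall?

Total declared import value: $17,100 + $21,100 + $38,700 + $33,800 + $18,400 + $36,700 + $31,100 = $196,900.
$196,900 > $190,000, so Class III applies.

Class III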